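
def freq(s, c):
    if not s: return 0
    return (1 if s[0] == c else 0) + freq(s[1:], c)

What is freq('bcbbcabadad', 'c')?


s[0]='b' != 'c' -> 0
s[0]='c' == 'c' -> 1
s[0]='b' != 'c' -> 0
s[0]='b' != 'c' -> 0
s[0]='c' == 'c' -> 1
s[0]='a' != 'c' -> 0
s[0]='b' != 'c' -> 0
s[0]='a' != 'c' -> 0
s[0]='d' != 'c' -> 0
s[0]='a' != 'c' -> 0
s[0]='d' != 'c' -> 0
Sum: 0 + 1 + 0 + 0 + 1 + 0 + 0 + 0 + 0 + 0 + 0 = 2

2


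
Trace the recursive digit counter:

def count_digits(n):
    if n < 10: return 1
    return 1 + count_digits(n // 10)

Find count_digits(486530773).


count_digits(486530773) = 1 + count_digits(48653077)
count_digits(48653077) = 1 + count_digits(4865307)
count_digits(4865307) = 1 + count_digits(486530)
count_digits(486530) = 1 + count_digits(48653)
count_digits(48653) = 1 + count_digits(4865)
count_digits(4865) = 1 + count_digits(486)
count_digits(486) = 1 + count_digits(48)
count_digits(48) = 1 + count_digits(4)
count_digits(4) = 1  (base case: 4 < 10)
Unwinding: 1 + 1 + 1 + 1 + 1 + 1 + 1 + 1 + 1 = 9

9


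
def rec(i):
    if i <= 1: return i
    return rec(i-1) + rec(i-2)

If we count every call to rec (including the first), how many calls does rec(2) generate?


Let C(n) = total calls for rec(n)
C(0) = 1, C(1) = 1
C(2) = 1 + C(1) + C(0) = 1 + 1 + 1 = 3

3


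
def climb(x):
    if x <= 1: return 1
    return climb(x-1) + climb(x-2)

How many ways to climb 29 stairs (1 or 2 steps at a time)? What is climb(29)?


Building up from base cases:
climb(0) = 1
climb(1) = 1
climb(2) = climb(1) + climb(0) = 1 + 1 = 2
climb(3) = climb(2) + climb(1) = 2 + 1 = 3
climb(4) = climb(3) + climb(2) = 3 + 2 = 5
climb(5) = climb(4) + climb(3) = 5 + 3 = 8
climb(6) = climb(5) + climb(4) = 8 + 5 = 13
climb(7) = climb(6) + climb(5) = 13 + 8 = 21
climb(8) = climb(7) + climb(6) = 21 + 13 = 34
climb(9) = climb(8) + climb(7) = 34 + 21 = 55
climb(10) = climb(9) + climb(8) = 55 + 34 = 89
climb(11) = climb(10) + climb(9) = 89 + 55 = 144
climb(12) = climb(11) + climb(10) = 144 + 89 = 233
climb(13) = climb(12) + climb(11) = 233 + 144 = 377
climb(14) = climb(13) + climb(12) = 377 + 233 = 610
climb(15) = climb(14) + climb(13) = 610 + 377 = 987
climb(16) = climb(15) + climb(14) = 987 + 610 = 1597
climb(17) = climb(16) + climb(15) = 1597 + 987 = 2584
climb(18) = climb(17) + climb(16) = 2584 + 1597 = 4181
climb(19) = climb(18) + climb(17) = 4181 + 2584 = 6765
climb(20) = climb(19) + climb(18) = 6765 + 4181 = 10946
climb(21) = climb(20) + climb(19) = 10946 + 6765 = 17711
climb(22) = climb(21) + climb(20) = 17711 + 10946 = 28657
climb(23) = climb(22) + climb(21) = 28657 + 17711 = 46368
climb(24) = climb(23) + climb(22) = 46368 + 28657 = 75025
climb(25) = climb(24) + climb(23) = 75025 + 46368 = 121393
climb(26) = climb(25) + climb(24) = 121393 + 75025 = 196418
climb(27) = climb(26) + climb(25) = 196418 + 121393 = 317811
climb(28) = climb(27) + climb(26) = 317811 + 196418 = 514229
climb(29) = climb(28) + climb(27) = 514229 + 317811 = 832040

832040


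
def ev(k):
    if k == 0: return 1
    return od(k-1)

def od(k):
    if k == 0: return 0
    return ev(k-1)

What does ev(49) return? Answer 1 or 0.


ev(49) = od(48)
od(48) = ev(47)
ev(47) = od(46)
od(46) = ev(45)
ev(45) = od(44)
od(44) = ev(43)
ev(43) = od(42)
od(42) = ev(41)
ev(41) = od(40)
od(40) = ev(39)
ev(39) = od(38)
od(38) = ev(37)
ev(37) = od(36)
od(36) = ev(35)
ev(35) = od(34)
od(34) = ev(33)
ev(33) = od(32)
od(32) = ev(31)
ev(31) = od(30)
od(30) = ev(29)
ev(29) = od(28)
od(28) = ev(27)
ev(27) = od(26)
od(26) = ev(25)
ev(25) = od(24)
od(24) = ev(23)
ev(23) = od(22)
od(22) = ev(21)
ev(21) = od(20)
od(20) = ev(19)
ev(19) = od(18)
od(18) = ev(17)
ev(17) = od(16)
od(16) = ev(15)
ev(15) = od(14)
od(14) = ev(13)
ev(13) = od(12)
od(12) = ev(11)
ev(11) = od(10)
od(10) = ev(9)
ev(9) = od(8)
od(8) = ev(7)
ev(7) = od(6)
od(6) = ev(5)
ev(5) = od(4)
od(4) = ev(3)
ev(3) = od(2)
od(2) = ev(1)
ev(1) = od(0)
od(0) = 0  (base case)
Result: 0

0


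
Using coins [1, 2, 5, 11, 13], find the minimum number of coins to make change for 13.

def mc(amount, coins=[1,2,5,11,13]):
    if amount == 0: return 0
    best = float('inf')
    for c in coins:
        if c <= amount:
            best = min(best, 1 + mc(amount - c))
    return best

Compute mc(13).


Building up with DP:
mc(0) = 0
mc(1) = min(1+mc(0)=1+0=1) = 1
mc(2) = min(1+mc(1)=1+1=2, 1+mc(0)=1+0=1) = 1
mc(3) = min(1+mc(2)=1+1=2, 1+mc(1)=1+1=2) = 2
mc(4) = min(1+mc(3)=1+2=3, 1+mc(2)=1+1=2) = 2
mc(5) = min(1+mc(4)=1+2=3, 1+mc(3)=1+2=3, 1+mc(0)=1+0=1) = 1
mc(6) = min(1+mc(5)=1+1=2, 1+mc(4)=1+2=3, 1+mc(1)=1+1=2) = 2
mc(7) = min(1+mc(6)=1+2=3, 1+mc(5)=1+1=2, 1+mc(2)=1+1=2) = 2
mc(8) = min(1+mc(7)=1+2=3, 1+mc(6)=1+2=3, 1+mc(3)=1+2=3) = 3
mc(9) = min(1+mc(8)=1+3=4, 1+mc(7)=1+2=3, 1+mc(4)=1+2=3) = 3
mc(10) = min(1+mc(9)=1+3=4, 1+mc(8)=1+3=4, 1+mc(5)=1+1=2) = 2
mc(11) = min(1+mc(10)=1+2=3, 1+mc(9)=1+3=4, 1+mc(6)=1+2=3, 1+mc(0)=1+0=1) = 1
mc(12) = min(1+mc(11)=1+1=2, 1+mc(10)=1+2=3, 1+mc(7)=1+2=3, 1+mc(1)=1+1=2) = 2
mc(13) = min(1+mc(12)=1+2=3, 1+mc(11)=1+1=2, 1+mc(8)=1+3=4, 1+mc(2)=1+1=2, 1+mc(0)=1+0=1) = 1

1


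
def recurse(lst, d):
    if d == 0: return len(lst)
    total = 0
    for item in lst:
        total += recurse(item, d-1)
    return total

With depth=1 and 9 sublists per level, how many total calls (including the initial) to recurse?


At depth 0 (root): 1 call
At depth 1: each of 1 parents calls recurse on 9 children = 9 calls
Total: 1 + 9 = 10

10


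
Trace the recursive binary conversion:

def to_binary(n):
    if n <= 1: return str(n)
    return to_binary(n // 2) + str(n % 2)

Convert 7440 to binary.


to_binary(7440) = to_binary(3720) + '0'
to_binary(3720) = to_binary(1860) + '0'
to_binary(1860) = to_binary(930) + '0'
to_binary(930) = to_binary(465) + '0'
to_binary(465) = to_binary(232) + '1'
to_binary(232) = to_binary(116) + '0'
to_binary(116) = to_binary(58) + '0'
to_binary(58) = to_binary(29) + '0'
to_binary(29) = to_binary(14) + '1'
to_binary(14) = to_binary(7) + '0'
to_binary(7) = to_binary(3) + '1'
to_binary(3) = to_binary(1) + '1'
to_binary(1) = '1'  (base case)
Concatenating: '1' + '1' + '1' + '0' + '1' + '0' + '0' + '0' + '1' + '0' + '0' + '0' + '0' = '1110100010000'

1110100010000


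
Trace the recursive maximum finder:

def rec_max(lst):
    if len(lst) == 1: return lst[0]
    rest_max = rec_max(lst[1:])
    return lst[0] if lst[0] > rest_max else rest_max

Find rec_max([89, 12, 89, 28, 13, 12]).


rec_max([89, 12, 89, 28, 13, 12]): compare 89 with rec_max([12, 89, 28, 13, 12])
rec_max([12, 89, 28, 13, 12]): compare 12 with rec_max([89, 28, 13, 12])
rec_max([89, 28, 13, 12]): compare 89 with rec_max([28, 13, 12])
rec_max([28, 13, 12]): compare 28 with rec_max([13, 12])
rec_max([13, 12]): compare 13 with rec_max([12])
rec_max([12]) = 12  (base case)
Compare 13 with 12 -> 13
Compare 28 with 13 -> 28
Compare 89 with 28 -> 89
Compare 12 with 89 -> 89
Compare 89 with 89 -> 89

89


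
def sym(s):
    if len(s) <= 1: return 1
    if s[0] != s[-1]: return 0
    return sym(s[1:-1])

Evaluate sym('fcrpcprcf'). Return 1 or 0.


sym('fcrpcprcf'): s[0]='f' == s[-1]='f' -> check sym('crpcprc')
sym('crpcprc'): s[0]='c' == s[-1]='c' -> check sym('rpcpr')
sym('rpcpr'): s[0]='r' == s[-1]='r' -> check sym('pcp')
sym('pcp'): s[0]='p' == s[-1]='p' -> check sym('c')
sym('c'): len <= 1 -> return 1  (base case)
Result: 1 (palindrome)

1


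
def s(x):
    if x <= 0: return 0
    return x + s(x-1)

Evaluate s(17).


s(17)
= 17 + 16 + 15 + 14 + 13 + 12 + 11 + 10 + 9 + 8 + 7 + 6 + 5 + 4 + 3 + 2 + 1 + s(0)
= 17 + 16 + 15 + 14 + 13 + 12 + 11 + 10 + 9 + 8 + 7 + 6 + 5 + 4 + 3 + 2 + 1 + 0
= 153

153


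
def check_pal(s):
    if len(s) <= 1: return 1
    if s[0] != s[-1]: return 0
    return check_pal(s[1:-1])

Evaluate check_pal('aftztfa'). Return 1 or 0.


check_pal('aftztfa'): s[0]='a' == s[-1]='a' -> check check_pal('ftztf')
check_pal('ftztf'): s[0]='f' == s[-1]='f' -> check check_pal('tzt')
check_pal('tzt'): s[0]='t' == s[-1]='t' -> check check_pal('z')
check_pal('z'): len <= 1 -> return 1  (base case)
Result: 1 (palindrome)

1


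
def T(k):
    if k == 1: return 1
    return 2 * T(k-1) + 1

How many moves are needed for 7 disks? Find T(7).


T(7) = 2 * T(6) + 1
T(6) = 2 * T(5) + 1
T(5) = 2 * T(4) + 1
T(4) = 2 * T(3) + 1
T(3) = 2 * T(2) + 1
T(2) = 2 * T(1) + 1
T(1) = 1  (base case)
T(2) = 2 * 1 + 1 = 3
T(3) = 2 * 3 + 1 = 7
T(4) = 2 * 7 + 1 = 15
T(5) = 2 * 15 + 1 = 31
T(6) = 2 * 31 + 1 = 63
T(7) = 2 * 63 + 1 = 127

127


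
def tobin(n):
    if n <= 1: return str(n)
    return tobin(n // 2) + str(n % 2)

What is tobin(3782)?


tobin(3782) = tobin(1891) + '0'
tobin(1891) = tobin(945) + '1'
tobin(945) = tobin(472) + '1'
tobin(472) = tobin(236) + '0'
tobin(236) = tobin(118) + '0'
tobin(118) = tobin(59) + '0'
tobin(59) = tobin(29) + '1'
tobin(29) = tobin(14) + '1'
tobin(14) = tobin(7) + '0'
tobin(7) = tobin(3) + '1'
tobin(3) = tobin(1) + '1'
tobin(1) = '1'  (base case)
Concatenating: '1' + '1' + '1' + '0' + '1' + '1' + '0' + '0' + '0' + '1' + '1' + '0' = '111011000110'

111011000110


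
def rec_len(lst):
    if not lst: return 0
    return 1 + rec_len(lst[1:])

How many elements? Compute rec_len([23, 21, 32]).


rec_len([23, 21, 32]) = 1 + rec_len([21, 32])
rec_len([21, 32]) = 1 + rec_len([32])
rec_len([32]) = 1 + rec_len([])
rec_len([]) = 0  (base case)
Unwinding: 1 + 1 + 1 + 0 = 3

3


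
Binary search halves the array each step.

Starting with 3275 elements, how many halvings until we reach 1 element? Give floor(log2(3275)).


3275 / 2 = 1637
1637 / 2 = 818
818 / 2 = 409
409 / 2 = 204
204 / 2 = 102
102 / 2 = 51
51 / 2 = 25
25 / 2 = 12
12 / 2 = 6
6 / 2 = 3
3 / 2 = 1
Reached 1 after 11 halvings

11


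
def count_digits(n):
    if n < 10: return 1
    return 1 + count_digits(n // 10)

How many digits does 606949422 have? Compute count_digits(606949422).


count_digits(606949422) = 1 + count_digits(60694942)
count_digits(60694942) = 1 + count_digits(6069494)
count_digits(6069494) = 1 + count_digits(606949)
count_digits(606949) = 1 + count_digits(60694)
count_digits(60694) = 1 + count_digits(6069)
count_digits(6069) = 1 + count_digits(606)
count_digits(606) = 1 + count_digits(60)
count_digits(60) = 1 + count_digits(6)
count_digits(6) = 1  (base case: 6 < 10)
Unwinding: 1 + 1 + 1 + 1 + 1 + 1 + 1 + 1 + 1 = 9

9


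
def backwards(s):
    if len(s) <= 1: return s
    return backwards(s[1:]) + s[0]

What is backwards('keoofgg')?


backwards('keoofgg') = backwards('eoofgg') + 'k'
backwards('eoofgg') = backwards('oofgg') + 'e'
backwards('oofgg') = backwards('ofgg') + 'o'
backwards('ofgg') = backwards('fgg') + 'o'
backwards('fgg') = backwards('gg') + 'f'
backwards('gg') = backwards('g') + 'g'
backwards('g') = 'g'  (base case)
Concatenating: 'g' + 'g' + 'f' + 'o' + 'o' + 'e' + 'k' = 'ggfooek'

ggfooek


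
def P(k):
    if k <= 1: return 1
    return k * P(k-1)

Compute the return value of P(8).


P(8)
= 8 * P(7)
= 8 * 7 * P(6)
= 8 * 7 * 6 * P(5)
= 8 * 7 * 6 * 5 * P(4)
= 8 * 7 * 6 * 5 * 4 * P(3)
= 8 * 7 * 6 * 5 * 4 * 3 * P(2)
= 8 * 7 * 6 * 5 * 4 * 3 * 2 * P(1)
= 8 * 7 * 6 * 5 * 4 * 3 * 2 * 1
= 40320

40320


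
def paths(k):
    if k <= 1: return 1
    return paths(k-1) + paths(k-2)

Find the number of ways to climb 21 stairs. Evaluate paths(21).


Building up from base cases:
paths(0) = 1
paths(1) = 1
paths(2) = paths(1) + paths(0) = 1 + 1 = 2
paths(3) = paths(2) + paths(1) = 2 + 1 = 3
paths(4) = paths(3) + paths(2) = 3 + 2 = 5
paths(5) = paths(4) + paths(3) = 5 + 3 = 8
paths(6) = paths(5) + paths(4) = 8 + 5 = 13
paths(7) = paths(6) + paths(5) = 13 + 8 = 21
paths(8) = paths(7) + paths(6) = 21 + 13 = 34
paths(9) = paths(8) + paths(7) = 34 + 21 = 55
paths(10) = paths(9) + paths(8) = 55 + 34 = 89
paths(11) = paths(10) + paths(9) = 89 + 55 = 144
paths(12) = paths(11) + paths(10) = 144 + 89 = 233
paths(13) = paths(12) + paths(11) = 233 + 144 = 377
paths(14) = paths(13) + paths(12) = 377 + 233 = 610
paths(15) = paths(14) + paths(13) = 610 + 377 = 987
paths(16) = paths(15) + paths(14) = 987 + 610 = 1597
paths(17) = paths(16) + paths(15) = 1597 + 987 = 2584
paths(18) = paths(17) + paths(16) = 2584 + 1597 = 4181
paths(19) = paths(18) + paths(17) = 4181 + 2584 = 6765
paths(20) = paths(19) + paths(18) = 6765 + 4181 = 10946
paths(21) = paths(20) + paths(19) = 10946 + 6765 = 17711

17711


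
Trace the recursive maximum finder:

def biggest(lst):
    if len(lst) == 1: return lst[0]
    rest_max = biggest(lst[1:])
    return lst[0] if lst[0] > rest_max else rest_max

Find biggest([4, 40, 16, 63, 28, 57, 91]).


biggest([4, 40, 16, 63, 28, 57, 91]): compare 4 with biggest([40, 16, 63, 28, 57, 91])
biggest([40, 16, 63, 28, 57, 91]): compare 40 with biggest([16, 63, 28, 57, 91])
biggest([16, 63, 28, 57, 91]): compare 16 with biggest([63, 28, 57, 91])
biggest([63, 28, 57, 91]): compare 63 with biggest([28, 57, 91])
biggest([28, 57, 91]): compare 28 with biggest([57, 91])
biggest([57, 91]): compare 57 with biggest([91])
biggest([91]) = 91  (base case)
Compare 57 with 91 -> 91
Compare 28 with 91 -> 91
Compare 63 with 91 -> 91
Compare 16 with 91 -> 91
Compare 40 with 91 -> 91
Compare 4 with 91 -> 91

91


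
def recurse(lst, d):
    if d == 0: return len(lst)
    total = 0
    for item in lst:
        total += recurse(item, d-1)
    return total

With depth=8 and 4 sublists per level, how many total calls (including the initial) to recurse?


At depth 0 (root): 1 call
At depth 1: each of 1 parents calls recurse on 4 children = 4 calls
At depth 2: each of 4 parents calls recurse on 4 children = 16 calls
At depth 3: each of 16 parents calls recurse on 4 children = 64 calls
At depth 4: each of 64 parents calls recurse on 4 children = 256 calls
At depth 5: each of 256 parents calls recurse on 4 children = 1024 calls
At depth 6: each of 1024 parents calls recurse on 4 children = 4096 calls
At depth 7: each of 4096 parents calls recurse on 4 children = 16384 calls
At depth 8: each of 16384 parents calls recurse on 4 children = 65536 calls
Total: 1 + 4 + 16 + 64 + 256 + 1024 + 4096 + 16384 + 65536 = 87381

87381


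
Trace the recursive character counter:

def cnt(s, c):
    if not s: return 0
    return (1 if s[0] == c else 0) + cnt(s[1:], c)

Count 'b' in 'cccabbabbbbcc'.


s[0]='c' != 'b' -> 0
s[0]='c' != 'b' -> 0
s[0]='c' != 'b' -> 0
s[0]='a' != 'b' -> 0
s[0]='b' == 'b' -> 1
s[0]='b' == 'b' -> 1
s[0]='a' != 'b' -> 0
s[0]='b' == 'b' -> 1
s[0]='b' == 'b' -> 1
s[0]='b' == 'b' -> 1
s[0]='b' == 'b' -> 1
s[0]='c' != 'b' -> 0
s[0]='c' != 'b' -> 0
Sum: 0 + 0 + 0 + 0 + 1 + 1 + 0 + 1 + 1 + 1 + 1 + 0 + 0 = 6

6


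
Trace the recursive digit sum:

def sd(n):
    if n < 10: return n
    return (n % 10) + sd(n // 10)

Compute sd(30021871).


sd(30021871) = 1 + sd(3002187)
sd(3002187) = 7 + sd(300218)
sd(300218) = 8 + sd(30021)
sd(30021) = 1 + sd(3002)
sd(3002) = 2 + sd(300)
sd(300) = 0 + sd(30)
sd(30) = 0 + sd(3)
sd(3) = 3  (base case)
Total: 1 + 7 + 8 + 1 + 2 + 0 + 0 + 3 = 22

22


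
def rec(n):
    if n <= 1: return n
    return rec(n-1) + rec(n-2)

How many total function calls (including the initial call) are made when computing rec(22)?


Let C(n) = total calls for rec(n)
C(0) = 1, C(1) = 1
C(2) = 1 + C(1) + C(0) = 1 + 1 + 1 = 3
C(3) = 1 + C(2) + C(1) = 1 + 3 + 1 = 5
C(4) = 1 + C(3) + C(2) = 1 + 5 + 3 = 9
C(5) = 1 + C(4) + C(3) = 1 + 9 + 5 = 15
C(6) = 1 + C(5) + C(4) = 1 + 15 + 9 = 25
C(7) = 1 + C(6) + C(5) = 1 + 25 + 15 = 41
C(8) = 1 + C(7) + C(6) = 1 + 41 + 25 = 67
C(9) = 1 + C(8) + C(7) = 1 + 67 + 41 = 109
C(10) = 1 + C(9) + C(8) = 1 + 109 + 67 = 177
C(11) = 1 + C(10) + C(9) = 1 + 177 + 109 = 287
C(12) = 1 + C(11) + C(10) = 1 + 287 + 177 = 465
C(13) = 1 + C(12) + C(11) = 1 + 465 + 287 = 753
C(14) = 1 + C(13) + C(12) = 1 + 753 + 465 = 1219
C(15) = 1 + C(14) + C(13) = 1 + 1219 + 753 = 1973
C(16) = 1 + C(15) + C(14) = 1 + 1973 + 1219 = 3193
C(17) = 1 + C(16) + C(15) = 1 + 3193 + 1973 = 5167
C(18) = 1 + C(17) + C(16) = 1 + 5167 + 3193 = 8361
C(19) = 1 + C(18) + C(17) = 1 + 8361 + 5167 = 13529
C(20) = 1 + C(19) + C(18) = 1 + 13529 + 8361 = 21891
C(21) = 1 + C(20) + C(19) = 1 + 21891 + 13529 = 35421
C(22) = 1 + C(21) + C(20) = 1 + 35421 + 21891 = 57313

57313


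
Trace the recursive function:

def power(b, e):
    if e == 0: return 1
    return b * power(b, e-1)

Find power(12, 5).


power(12, 5)
= 12 * power(12, 4)
= 12 * 12 * power(12, 3)
= 12 * 12 * 12 * power(12, 2)
= 12 * 12 * 12 * 12 * power(12, 1)
= 12 * 12 * 12 * 12 * 12 * power(12, 0)
= 12 * 12 * 12 * 12 * 12 * 1
= 248832

248832


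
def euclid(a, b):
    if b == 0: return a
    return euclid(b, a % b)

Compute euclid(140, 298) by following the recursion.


euclid(140, 298) = euclid(298, 140)
euclid(298, 140) = euclid(140, 18)
euclid(140, 18) = euclid(18, 14)
euclid(18, 14) = euclid(14, 4)
euclid(14, 4) = euclid(4, 2)
euclid(4, 2) = euclid(2, 0)
euclid(2, 0) = 2  (base case)

2


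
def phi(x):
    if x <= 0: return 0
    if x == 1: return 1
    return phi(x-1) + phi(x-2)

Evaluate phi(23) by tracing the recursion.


Computing phi(23) bottom-up:
phi(0) = 0
phi(1) = 1
phi(2) = phi(1) + phi(0) = 1 + 0 = 1
phi(3) = phi(2) + phi(1) = 1 + 1 = 2
phi(4) = phi(3) + phi(2) = 2 + 1 = 3
phi(5) = phi(4) + phi(3) = 3 + 2 = 5
phi(6) = phi(5) + phi(4) = 5 + 3 = 8
phi(7) = phi(6) + phi(5) = 8 + 5 = 13
phi(8) = phi(7) + phi(6) = 13 + 8 = 21
phi(9) = phi(8) + phi(7) = 21 + 13 = 34
phi(10) = phi(9) + phi(8) = 34 + 21 = 55
phi(11) = phi(10) + phi(9) = 55 + 34 = 89
phi(12) = phi(11) + phi(10) = 89 + 55 = 144
phi(13) = phi(12) + phi(11) = 144 + 89 = 233
phi(14) = phi(13) + phi(12) = 233 + 144 = 377
phi(15) = phi(14) + phi(13) = 377 + 233 = 610
phi(16) = phi(15) + phi(14) = 610 + 377 = 987
phi(17) = phi(16) + phi(15) = 987 + 610 = 1597
phi(18) = phi(17) + phi(16) = 1597 + 987 = 2584
phi(19) = phi(18) + phi(17) = 2584 + 1597 = 4181
phi(20) = phi(19) + phi(18) = 4181 + 2584 = 6765
phi(21) = phi(20) + phi(19) = 6765 + 4181 = 10946
phi(22) = phi(21) + phi(20) = 10946 + 6765 = 17711
phi(23) = phi(22) + phi(21) = 17711 + 10946 = 28657

28657


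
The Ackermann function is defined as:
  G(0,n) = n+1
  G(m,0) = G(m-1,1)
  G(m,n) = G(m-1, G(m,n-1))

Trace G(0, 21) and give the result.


G(0, 21) = 22
Result: G(0, 21) = 22

22


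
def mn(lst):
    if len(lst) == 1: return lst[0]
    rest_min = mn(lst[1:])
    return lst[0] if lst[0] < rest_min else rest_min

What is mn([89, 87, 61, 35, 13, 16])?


mn([89, 87, 61, 35, 13, 16]): compare 89 with mn([87, 61, 35, 13, 16])
mn([87, 61, 35, 13, 16]): compare 87 with mn([61, 35, 13, 16])
mn([61, 35, 13, 16]): compare 61 with mn([35, 13, 16])
mn([35, 13, 16]): compare 35 with mn([13, 16])
mn([13, 16]): compare 13 with mn([16])
mn([16]) = 16  (base case)
Compare 13 with 16 -> 13
Compare 35 with 13 -> 13
Compare 61 with 13 -> 13
Compare 87 with 13 -> 13
Compare 89 with 13 -> 13

13


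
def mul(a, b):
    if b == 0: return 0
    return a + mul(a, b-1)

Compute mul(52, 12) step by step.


mul(52, 12) = 52 + mul(52, 11)
mul(52, 11) = 52 + mul(52, 10)
mul(52, 10) = 52 + mul(52, 9)
mul(52, 9) = 52 + mul(52, 8)
mul(52, 8) = 52 + mul(52, 7)
mul(52, 7) = 52 + mul(52, 6)
mul(52, 6) = 52 + mul(52, 5)
mul(52, 5) = 52 + mul(52, 4)
mul(52, 4) = 52 + mul(52, 3)
mul(52, 3) = 52 + mul(52, 2)
mul(52, 2) = 52 + mul(52, 1)
mul(52, 1) = 52 + mul(52, 0)
mul(52, 0) = 0  (base case)
Total: 52 + 52 + 52 + 52 + 52 + 52 + 52 + 52 + 52 + 52 + 52 + 52 + 0 = 624

624


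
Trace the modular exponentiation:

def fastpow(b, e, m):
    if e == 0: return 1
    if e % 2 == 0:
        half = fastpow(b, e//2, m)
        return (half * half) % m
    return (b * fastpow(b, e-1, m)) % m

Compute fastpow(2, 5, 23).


fastpow(2, 5, 23): e is odd, compute fastpow(2, 4, 23)
  fastpow(2, 4, 23): e is even, compute fastpow(2, 2, 23)
    fastpow(2, 2, 23): e is even, compute fastpow(2, 1, 23)
      fastpow(2, 1, 23): e is odd, compute fastpow(2, 0, 23)
        fastpow(2, 0, 23) = 1
      (2 * 1) % 23 = 2
    half=2, (2*2) % 23 = 4
  half=4, (4*4) % 23 = 16
(2 * 16) % 23 = 9

9


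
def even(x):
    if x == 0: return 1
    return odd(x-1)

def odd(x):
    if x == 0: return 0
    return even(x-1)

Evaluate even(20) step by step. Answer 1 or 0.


even(20) = odd(19)
odd(19) = even(18)
even(18) = odd(17)
odd(17) = even(16)
even(16) = odd(15)
odd(15) = even(14)
even(14) = odd(13)
odd(13) = even(12)
even(12) = odd(11)
odd(11) = even(10)
even(10) = odd(9)
odd(9) = even(8)
even(8) = odd(7)
odd(7) = even(6)
even(6) = odd(5)
odd(5) = even(4)
even(4) = odd(3)
odd(3) = even(2)
even(2) = odd(1)
odd(1) = even(0)
even(0) = 1  (base case)
Result: 1

1


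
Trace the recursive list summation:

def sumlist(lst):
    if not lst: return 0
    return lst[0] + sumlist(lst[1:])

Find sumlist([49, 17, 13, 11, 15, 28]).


sumlist([49, 17, 13, 11, 15, 28]) = 49 + sumlist([17, 13, 11, 15, 28])
sumlist([17, 13, 11, 15, 28]) = 17 + sumlist([13, 11, 15, 28])
sumlist([13, 11, 15, 28]) = 13 + sumlist([11, 15, 28])
sumlist([11, 15, 28]) = 11 + sumlist([15, 28])
sumlist([15, 28]) = 15 + sumlist([28])
sumlist([28]) = 28 + sumlist([])
sumlist([]) = 0  (base case)
Total: 49 + 17 + 13 + 11 + 15 + 28 + 0 = 133

133


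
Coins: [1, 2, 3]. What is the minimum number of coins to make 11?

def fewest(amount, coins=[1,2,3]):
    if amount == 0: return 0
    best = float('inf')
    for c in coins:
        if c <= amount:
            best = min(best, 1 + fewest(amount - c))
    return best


Building up with DP:
fewest(0) = 0
fewest(1) = min(1+fewest(0)=1+0=1) = 1
fewest(2) = min(1+fewest(1)=1+1=2, 1+fewest(0)=1+0=1) = 1
fewest(3) = min(1+fewest(2)=1+1=2, 1+fewest(1)=1+1=2, 1+fewest(0)=1+0=1) = 1
fewest(4) = min(1+fewest(3)=1+1=2, 1+fewest(2)=1+1=2, 1+fewest(1)=1+1=2) = 2
fewest(5) = min(1+fewest(4)=1+2=3, 1+fewest(3)=1+1=2, 1+fewest(2)=1+1=2) = 2
fewest(6) = min(1+fewest(5)=1+2=3, 1+fewest(4)=1+2=3, 1+fewest(3)=1+1=2) = 2
fewest(7) = min(1+fewest(6)=1+2=3, 1+fewest(5)=1+2=3, 1+fewest(4)=1+2=3) = 3
fewest(8) = min(1+fewest(7)=1+3=4, 1+fewest(6)=1+2=3, 1+fewest(5)=1+2=3) = 3
fewest(9) = min(1+fewest(8)=1+3=4, 1+fewest(7)=1+3=4, 1+fewest(6)=1+2=3) = 3
fewest(10) = min(1+fewest(9)=1+3=4, 1+fewest(8)=1+3=4, 1+fewest(7)=1+3=4) = 4
fewest(11) = min(1+fewest(10)=1+4=5, 1+fewest(9)=1+3=4, 1+fewest(8)=1+3=4) = 4

4


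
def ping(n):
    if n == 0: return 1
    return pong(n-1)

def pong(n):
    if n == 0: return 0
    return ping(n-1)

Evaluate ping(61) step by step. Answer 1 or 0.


ping(61) = pong(60)
pong(60) = ping(59)
ping(59) = pong(58)
pong(58) = ping(57)
ping(57) = pong(56)
pong(56) = ping(55)
ping(55) = pong(54)
pong(54) = ping(53)
ping(53) = pong(52)
pong(52) = ping(51)
ping(51) = pong(50)
pong(50) = ping(49)
ping(49) = pong(48)
pong(48) = ping(47)
ping(47) = pong(46)
pong(46) = ping(45)
ping(45) = pong(44)
pong(44) = ping(43)
ping(43) = pong(42)
pong(42) = ping(41)
ping(41) = pong(40)
pong(40) = ping(39)
ping(39) = pong(38)
pong(38) = ping(37)
ping(37) = pong(36)
pong(36) = ping(35)
ping(35) = pong(34)
pong(34) = ping(33)
ping(33) = pong(32)
pong(32) = ping(31)
ping(31) = pong(30)
pong(30) = ping(29)
ping(29) = pong(28)
pong(28) = ping(27)
ping(27) = pong(26)
pong(26) = ping(25)
ping(25) = pong(24)
pong(24) = ping(23)
ping(23) = pong(22)
pong(22) = ping(21)
ping(21) = pong(20)
pong(20) = ping(19)
ping(19) = pong(18)
pong(18) = ping(17)
ping(17) = pong(16)
pong(16) = ping(15)
ping(15) = pong(14)
pong(14) = ping(13)
ping(13) = pong(12)
pong(12) = ping(11)
ping(11) = pong(10)
pong(10) = ping(9)
ping(9) = pong(8)
pong(8) = ping(7)
ping(7) = pong(6)
pong(6) = ping(5)
ping(5) = pong(4)
pong(4) = ping(3)
ping(3) = pong(2)
pong(2) = ping(1)
ping(1) = pong(0)
pong(0) = 0  (base case)
Result: 0

0


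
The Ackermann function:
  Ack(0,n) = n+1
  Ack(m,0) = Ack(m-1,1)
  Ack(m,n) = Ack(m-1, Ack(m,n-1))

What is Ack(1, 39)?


Ack(1, 39) = Ack(0, Ack(1, 38))
  Ack(1, 38) = Ack(0, Ack(1, 37))
    Ack(1, 37) = Ack(0, Ack(1, 36))
      Ack(1, 36) = Ack(0, Ack(1, 35))
        Ack(1, 35) = Ack(0, Ack(1, 34))
          Ack(1, 34) = Ack(0, Ack(1, 33))
          Ack(1, 33) = Ack(0, Ack(1, 32))
          Ack(1, 32) = Ack(0, Ack(1, 31))
          Ack(1, 31) = Ack(0, Ack(1, 30))
          Ack(1, 30) = Ack(0, Ack(1, 29))
          Ack(1, 29) = Ack(0, Ack(1, 28))
          Ack(1, 28) = Ack(0, Ack(1, 27))
          Ack(1, 27) = Ack(0, Ack(1, 26))
          Ack(1, 26) = Ack(0, Ack(1, 25))
          Ack(1, 25) = Ack(0, Ack(1, 24))
          Ack(1, 24) = Ack(0, Ack(1, 23))
          Ack(1, 23) = Ack(0, Ack(1, 22))
          Ack(1, 22) = Ack(0, Ack(1, 21))
          Ack(1, 21) = Ack(0, Ack(1, 20))
          Ack(1, 20) = Ack(0, Ack(1, 19))
          Ack(1, 19) = Ack(0, Ack(1, 18))
          Ack(1, 18) = Ack(0, Ack(1, 17))
          Ack(1, 17) = Ack(0, Ack(1, 16))
          Ack(1, 16) = Ack(0, Ack(1, 15))
          Ack(1, 15) = Ack(0, Ack(1, 14))
... (trace truncated)
Result: Ack(1, 39) = 41

41


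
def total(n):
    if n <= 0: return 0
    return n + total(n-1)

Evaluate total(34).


total(34)
= 34 + 33 + 32 + 31 + 30 + 29 + 28 + 27 + 26 + 25 + 24 + 23 + 22 + 21 + 20 + 19 + 18 + 17 + 16 + 15 + 14 + 13 + 12 + 11 + 10 + 9 + 8 + 7 + 6 + 5 + 4 + 3 + 2 + 1 + total(0)
= 34 + 33 + 32 + 31 + 30 + 29 + 28 + 27 + 26 + 25 + 24 + 23 + 22 + 21 + 20 + 19 + 18 + 17 + 16 + 15 + 14 + 13 + 12 + 11 + 10 + 9 + 8 + 7 + 6 + 5 + 4 + 3 + 2 + 1 + 0
= 595

595


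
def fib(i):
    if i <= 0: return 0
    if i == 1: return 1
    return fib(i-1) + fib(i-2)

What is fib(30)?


Computing fib(30) bottom-up:
fib(0) = 0
fib(1) = 1
fib(2) = fib(1) + fib(0) = 1 + 0 = 1
fib(3) = fib(2) + fib(1) = 1 + 1 = 2
fib(4) = fib(3) + fib(2) = 2 + 1 = 3
fib(5) = fib(4) + fib(3) = 3 + 2 = 5
fib(6) = fib(5) + fib(4) = 5 + 3 = 8
fib(7) = fib(6) + fib(5) = 8 + 5 = 13
fib(8) = fib(7) + fib(6) = 13 + 8 = 21
fib(9) = fib(8) + fib(7) = 21 + 13 = 34
fib(10) = fib(9) + fib(8) = 34 + 21 = 55
fib(11) = fib(10) + fib(9) = 55 + 34 = 89
fib(12) = fib(11) + fib(10) = 89 + 55 = 144
fib(13) = fib(12) + fib(11) = 144 + 89 = 233
fib(14) = fib(13) + fib(12) = 233 + 144 = 377
fib(15) = fib(14) + fib(13) = 377 + 233 = 610
fib(16) = fib(15) + fib(14) = 610 + 377 = 987
fib(17) = fib(16) + fib(15) = 987 + 610 = 1597
fib(18) = fib(17) + fib(16) = 1597 + 987 = 2584
fib(19) = fib(18) + fib(17) = 2584 + 1597 = 4181
fib(20) = fib(19) + fib(18) = 4181 + 2584 = 6765
fib(21) = fib(20) + fib(19) = 6765 + 4181 = 10946
fib(22) = fib(21) + fib(20) = 10946 + 6765 = 17711
fib(23) = fib(22) + fib(21) = 17711 + 10946 = 28657
fib(24) = fib(23) + fib(22) = 28657 + 17711 = 46368
fib(25) = fib(24) + fib(23) = 46368 + 28657 = 75025
fib(26) = fib(25) + fib(24) = 75025 + 46368 = 121393
fib(27) = fib(26) + fib(25) = 121393 + 75025 = 196418
fib(28) = fib(27) + fib(26) = 196418 + 121393 = 317811
fib(29) = fib(28) + fib(27) = 317811 + 196418 = 514229
fib(30) = fib(29) + fib(28) = 514229 + 317811 = 832040

832040


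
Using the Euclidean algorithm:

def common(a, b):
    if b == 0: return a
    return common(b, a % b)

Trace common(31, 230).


common(31, 230) = common(230, 31)
common(230, 31) = common(31, 13)
common(31, 13) = common(13, 5)
common(13, 5) = common(5, 3)
common(5, 3) = common(3, 2)
common(3, 2) = common(2, 1)
common(2, 1) = common(1, 0)
common(1, 0) = 1  (base case)

1


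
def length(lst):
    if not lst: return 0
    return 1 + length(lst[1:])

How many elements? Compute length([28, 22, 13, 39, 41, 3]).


length([28, 22, 13, 39, 41, 3]) = 1 + length([22, 13, 39, 41, 3])
length([22, 13, 39, 41, 3]) = 1 + length([13, 39, 41, 3])
length([13, 39, 41, 3]) = 1 + length([39, 41, 3])
length([39, 41, 3]) = 1 + length([41, 3])
length([41, 3]) = 1 + length([3])
length([3]) = 1 + length([])
length([]) = 0  (base case)
Unwinding: 1 + 1 + 1 + 1 + 1 + 1 + 0 = 6

6


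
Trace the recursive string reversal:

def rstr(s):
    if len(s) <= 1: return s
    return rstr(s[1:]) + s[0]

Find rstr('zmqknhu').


rstr('zmqknhu') = rstr('mqknhu') + 'z'
rstr('mqknhu') = rstr('qknhu') + 'm'
rstr('qknhu') = rstr('knhu') + 'q'
rstr('knhu') = rstr('nhu') + 'k'
rstr('nhu') = rstr('hu') + 'n'
rstr('hu') = rstr('u') + 'h'
rstr('u') = 'u'  (base case)
Concatenating: 'u' + 'h' + 'n' + 'k' + 'q' + 'm' + 'z' = 'uhnkqmz'

uhnkqmz


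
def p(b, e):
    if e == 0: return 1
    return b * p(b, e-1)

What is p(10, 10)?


p(10, 10)
= 10 * p(10, 9)
= 10 * 10 * p(10, 8)
= 10 * 10 * 10 * p(10, 7)
= 10 * 10 * 10 * 10 * p(10, 6)
= 10 * 10 * 10 * 10 * 10 * p(10, 5)
= 10 * 10 * 10 * 10 * 10 * 10 * p(10, 4)
= 10 * 10 * 10 * 10 * 10 * 10 * 10 * p(10, 3)
= 10 * 10 * 10 * 10 * 10 * 10 * 10 * 10 * p(10, 2)
= 10 * 10 * 10 * 10 * 10 * 10 * 10 * 10 * 10 * p(10, 1)
= 10 * 10 * 10 * 10 * 10 * 10 * 10 * 10 * 10 * 10 * p(10, 0)
= 10 * 10 * 10 * 10 * 10 * 10 * 10 * 10 * 10 * 10 * 1
= 10000000000

10000000000


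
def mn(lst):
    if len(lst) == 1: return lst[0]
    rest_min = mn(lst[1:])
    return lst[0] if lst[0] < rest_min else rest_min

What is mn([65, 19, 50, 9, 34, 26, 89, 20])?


mn([65, 19, 50, 9, 34, 26, 89, 20]): compare 65 with mn([19, 50, 9, 34, 26, 89, 20])
mn([19, 50, 9, 34, 26, 89, 20]): compare 19 with mn([50, 9, 34, 26, 89, 20])
mn([50, 9, 34, 26, 89, 20]): compare 50 with mn([9, 34, 26, 89, 20])
mn([9, 34, 26, 89, 20]): compare 9 with mn([34, 26, 89, 20])
mn([34, 26, 89, 20]): compare 34 with mn([26, 89, 20])
mn([26, 89, 20]): compare 26 with mn([89, 20])
mn([89, 20]): compare 89 with mn([20])
mn([20]) = 20  (base case)
Compare 89 with 20 -> 20
Compare 26 with 20 -> 20
Compare 34 with 20 -> 20
Compare 9 with 20 -> 9
Compare 50 with 9 -> 9
Compare 19 with 9 -> 9
Compare 65 with 9 -> 9

9


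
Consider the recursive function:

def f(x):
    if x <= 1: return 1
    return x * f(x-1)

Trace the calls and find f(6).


f(6)
= 6 * f(5)
= 6 * 5 * f(4)
= 6 * 5 * 4 * f(3)
= 6 * 5 * 4 * 3 * f(2)
= 6 * 5 * 4 * 3 * 2 * f(1)
= 6 * 5 * 4 * 3 * 2 * 1
= 720

720


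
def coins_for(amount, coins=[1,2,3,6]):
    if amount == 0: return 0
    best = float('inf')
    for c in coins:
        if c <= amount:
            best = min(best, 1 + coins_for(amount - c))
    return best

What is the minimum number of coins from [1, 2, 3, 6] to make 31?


Building up with DP:
coins_for(0) = 0
coins_for(1) = min(1+coins_for(0)=1+0=1) = 1
coins_for(2) = min(1+coins_for(1)=1+1=2, 1+coins_for(0)=1+0=1) = 1
coins_for(3) = min(1+coins_for(2)=1+1=2, 1+coins_for(1)=1+1=2, 1+coins_for(0)=1+0=1) = 1
coins_for(4) = min(1+coins_for(3)=1+1=2, 1+coins_for(2)=1+1=2, 1+coins_for(1)=1+1=2) = 2
coins_for(5) = min(1+coins_for(4)=1+2=3, 1+coins_for(3)=1+1=2, 1+coins_for(2)=1+1=2) = 2
coins_for(6) = min(1+coins_for(5)=1+2=3, 1+coins_for(4)=1+2=3, 1+coins_for(3)=1+1=2, 1+coins_for(0)=1+0=1) = 1
coins_for(7) = min(1+coins_for(6)=1+1=2, 1+coins_for(5)=1+2=3, 1+coins_for(4)=1+2=3, 1+coins_for(1)=1+1=2) = 2
coins_for(8) = min(1+coins_for(7)=1+2=3, 1+coins_for(6)=1+1=2, 1+coins_for(5)=1+2=3, 1+coins_for(2)=1+1=2) = 2
coins_for(9) = min(1+coins_for(8)=1+2=3, 1+coins_for(7)=1+2=3, 1+coins_for(6)=1+1=2, 1+coins_for(3)=1+1=2) = 2
coins_for(10) = min(1+coins_for(9)=1+2=3, 1+coins_for(8)=1+2=3, 1+coins_for(7)=1+2=3, 1+coins_for(4)=1+2=3) = 3
coins_for(11) = min(1+coins_for(10)=1+3=4, 1+coins_for(9)=1+2=3, 1+coins_for(8)=1+2=3, 1+coins_for(5)=1+2=3) = 3
coins_for(12) = min(1+coins_for(11)=1+3=4, 1+coins_for(10)=1+3=4, 1+coins_for(9)=1+2=3, 1+coins_for(6)=1+1=2) = 2
coins_for(13) = min(1+coins_for(12)=1+2=3, 1+coins_for(11)=1+3=4, 1+coins_for(10)=1+3=4, 1+coins_for(7)=1+2=3) = 3
coins_for(14) = min(1+coins_for(13)=1+3=4, 1+coins_for(12)=1+2=3, 1+coins_for(11)=1+3=4, 1+coins_for(8)=1+2=3) = 3
coins_for(15) = min(1+coins_for(14)=1+3=4, 1+coins_for(13)=1+3=4, 1+coins_for(12)=1+2=3, 1+coins_for(9)=1+2=3) = 3
coins_for(16) = min(1+coins_for(15)=1+3=4, 1+coins_for(14)=1+3=4, 1+coins_for(13)=1+3=4, 1+coins_for(10)=1+3=4) = 4
coins_for(17) = min(1+coins_for(16)=1+4=5, 1+coins_for(15)=1+3=4, 1+coins_for(14)=1+3=4, 1+coins_for(11)=1+3=4) = 4
coins_for(18) = min(1+coins_for(17)=1+4=5, 1+coins_for(16)=1+4=5, 1+coins_for(15)=1+3=4, 1+coins_for(12)=1+2=3) = 3
coins_for(19) = min(1+coins_for(18)=1+3=4, 1+coins_for(17)=1+4=5, 1+coins_for(16)=1+4=5, 1+coins_for(13)=1+3=4) = 4
coins_for(20) = min(1+coins_for(19)=1+4=5, 1+coins_for(18)=1+3=4, 1+coins_for(17)=1+4=5, 1+coins_for(14)=1+3=4) = 4
coins_for(21) = min(1+coins_for(20)=1+4=5, 1+coins_for(19)=1+4=5, 1+coins_for(18)=1+3=4, 1+coins_for(15)=1+3=4) = 4
coins_for(22) = min(1+coins_for(21)=1+4=5, 1+coins_for(20)=1+4=5, 1+coins_for(19)=1+4=5, 1+coins_for(16)=1+4=5) = 5
coins_for(23) = min(1+coins_for(22)=1+5=6, 1+coins_for(21)=1+4=5, 1+coins_for(20)=1+4=5, 1+coins_for(17)=1+4=5) = 5
coins_for(24) = min(1+coins_for(23)=1+5=6, 1+coins_for(22)=1+5=6, 1+coins_for(21)=1+4=5, 1+coins_for(18)=1+3=4) = 4
coins_for(25) = min(1+coins_for(24)=1+4=5, 1+coins_for(23)=1+5=6, 1+coins_for(22)=1+5=6, 1+coins_for(19)=1+4=5) = 5
coins_for(26) = min(1+coins_for(25)=1+5=6, 1+coins_for(24)=1+4=5, 1+coins_for(23)=1+5=6, 1+coins_for(20)=1+4=5) = 5
coins_for(27) = min(1+coins_for(26)=1+5=6, 1+coins_for(25)=1+5=6, 1+coins_for(24)=1+4=5, 1+coins_for(21)=1+4=5) = 5
coins_for(28) = min(1+coins_for(27)=1+5=6, 1+coins_for(26)=1+5=6, 1+coins_for(25)=1+5=6, 1+coins_for(22)=1+5=6) = 6
coins_for(29) = min(1+coins_for(28)=1+6=7, 1+coins_for(27)=1+5=6, 1+coins_for(26)=1+5=6, 1+coins_for(23)=1+5=6) = 6
coins_for(30) = min(1+coins_for(29)=1+6=7, 1+coins_for(28)=1+6=7, 1+coins_for(27)=1+5=6, 1+coins_for(24)=1+4=5) = 5
coins_for(31) = min(1+coins_for(30)=1+5=6, 1+coins_for(29)=1+6=7, 1+coins_for(28)=1+6=7, 1+coins_for(25)=1+5=6) = 6

6


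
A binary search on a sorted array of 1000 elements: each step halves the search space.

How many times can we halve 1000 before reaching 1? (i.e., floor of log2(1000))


1000 / 2 = 500
500 / 2 = 250
250 / 2 = 125
125 / 2 = 62
62 / 2 = 31
31 / 2 = 15
15 / 2 = 7
7 / 2 = 3
3 / 2 = 1
Reached 1 after 9 halvings

9


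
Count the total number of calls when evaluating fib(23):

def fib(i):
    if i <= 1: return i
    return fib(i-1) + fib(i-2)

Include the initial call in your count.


Let C(n) = total calls for fib(n)
C(0) = 1, C(1) = 1
C(2) = 1 + C(1) + C(0) = 1 + 1 + 1 = 3
C(3) = 1 + C(2) + C(1) = 1 + 3 + 1 = 5
C(4) = 1 + C(3) + C(2) = 1 + 5 + 3 = 9
C(5) = 1 + C(4) + C(3) = 1 + 9 + 5 = 15
C(6) = 1 + C(5) + C(4) = 1 + 15 + 9 = 25
C(7) = 1 + C(6) + C(5) = 1 + 25 + 15 = 41
C(8) = 1 + C(7) + C(6) = 1 + 41 + 25 = 67
C(9) = 1 + C(8) + C(7) = 1 + 67 + 41 = 109
C(10) = 1 + C(9) + C(8) = 1 + 109 + 67 = 177
C(11) = 1 + C(10) + C(9) = 1 + 177 + 109 = 287
C(12) = 1 + C(11) + C(10) = 1 + 287 + 177 = 465
C(13) = 1 + C(12) + C(11) = 1 + 465 + 287 = 753
C(14) = 1 + C(13) + C(12) = 1 + 753 + 465 = 1219
C(15) = 1 + C(14) + C(13) = 1 + 1219 + 753 = 1973
C(16) = 1 + C(15) + C(14) = 1 + 1973 + 1219 = 3193
C(17) = 1 + C(16) + C(15) = 1 + 3193 + 1973 = 5167
C(18) = 1 + C(17) + C(16) = 1 + 5167 + 3193 = 8361
C(19) = 1 + C(18) + C(17) = 1 + 8361 + 5167 = 13529
C(20) = 1 + C(19) + C(18) = 1 + 13529 + 8361 = 21891
C(21) = 1 + C(20) + C(19) = 1 + 21891 + 13529 = 35421
C(22) = 1 + C(21) + C(20) = 1 + 35421 + 21891 = 57313
C(23) = 1 + C(22) + C(21) = 1 + 57313 + 35421 = 92735

92735


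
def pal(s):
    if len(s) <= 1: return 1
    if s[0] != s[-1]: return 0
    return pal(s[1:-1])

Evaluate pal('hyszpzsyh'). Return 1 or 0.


pal('hyszpzsyh'): s[0]='h' == s[-1]='h' -> check pal('yszpzsy')
pal('yszpzsy'): s[0]='y' == s[-1]='y' -> check pal('szpzs')
pal('szpzs'): s[0]='s' == s[-1]='s' -> check pal('zpz')
pal('zpz'): s[0]='z' == s[-1]='z' -> check pal('p')
pal('p'): len <= 1 -> return 1  (base case)
Result: 1 (palindrome)

1


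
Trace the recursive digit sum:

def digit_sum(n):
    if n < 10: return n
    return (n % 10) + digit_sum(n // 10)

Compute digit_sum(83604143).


digit_sum(83604143) = 3 + digit_sum(8360414)
digit_sum(8360414) = 4 + digit_sum(836041)
digit_sum(836041) = 1 + digit_sum(83604)
digit_sum(83604) = 4 + digit_sum(8360)
digit_sum(8360) = 0 + digit_sum(836)
digit_sum(836) = 6 + digit_sum(83)
digit_sum(83) = 3 + digit_sum(8)
digit_sum(8) = 8  (base case)
Total: 3 + 4 + 1 + 4 + 0 + 6 + 3 + 8 = 29

29


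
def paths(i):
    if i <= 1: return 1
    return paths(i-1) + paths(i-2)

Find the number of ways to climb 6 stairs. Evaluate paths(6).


Building up from base cases:
paths(0) = 1
paths(1) = 1
paths(2) = paths(1) + paths(0) = 1 + 1 = 2
paths(3) = paths(2) + paths(1) = 2 + 1 = 3
paths(4) = paths(3) + paths(2) = 3 + 2 = 5
paths(5) = paths(4) + paths(3) = 5 + 3 = 8
paths(6) = paths(5) + paths(4) = 8 + 5 = 13

13


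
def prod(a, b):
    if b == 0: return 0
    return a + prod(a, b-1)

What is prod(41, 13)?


prod(41, 13) = 41 + prod(41, 12)
prod(41, 12) = 41 + prod(41, 11)
prod(41, 11) = 41 + prod(41, 10)
prod(41, 10) = 41 + prod(41, 9)
prod(41, 9) = 41 + prod(41, 8)
prod(41, 8) = 41 + prod(41, 7)
prod(41, 7) = 41 + prod(41, 6)
prod(41, 6) = 41 + prod(41, 5)
prod(41, 5) = 41 + prod(41, 4)
prod(41, 4) = 41 + prod(41, 3)
prod(41, 3) = 41 + prod(41, 2)
prod(41, 2) = 41 + prod(41, 1)
prod(41, 1) = 41 + prod(41, 0)
prod(41, 0) = 0  (base case)
Total: 41 + 41 + 41 + 41 + 41 + 41 + 41 + 41 + 41 + 41 + 41 + 41 + 41 + 0 = 533

533


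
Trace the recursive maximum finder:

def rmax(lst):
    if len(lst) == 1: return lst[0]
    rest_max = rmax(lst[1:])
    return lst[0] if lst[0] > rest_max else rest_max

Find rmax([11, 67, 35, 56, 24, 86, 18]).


rmax([11, 67, 35, 56, 24, 86, 18]): compare 11 with rmax([67, 35, 56, 24, 86, 18])
rmax([67, 35, 56, 24, 86, 18]): compare 67 with rmax([35, 56, 24, 86, 18])
rmax([35, 56, 24, 86, 18]): compare 35 with rmax([56, 24, 86, 18])
rmax([56, 24, 86, 18]): compare 56 with rmax([24, 86, 18])
rmax([24, 86, 18]): compare 24 with rmax([86, 18])
rmax([86, 18]): compare 86 with rmax([18])
rmax([18]) = 18  (base case)
Compare 86 with 18 -> 86
Compare 24 with 86 -> 86
Compare 56 with 86 -> 86
Compare 35 with 86 -> 86
Compare 67 with 86 -> 86
Compare 11 with 86 -> 86

86


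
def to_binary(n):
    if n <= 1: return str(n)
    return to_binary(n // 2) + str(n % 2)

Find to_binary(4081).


to_binary(4081) = to_binary(2040) + '1'
to_binary(2040) = to_binary(1020) + '0'
to_binary(1020) = to_binary(510) + '0'
to_binary(510) = to_binary(255) + '0'
to_binary(255) = to_binary(127) + '1'
to_binary(127) = to_binary(63) + '1'
to_binary(63) = to_binary(31) + '1'
to_binary(31) = to_binary(15) + '1'
to_binary(15) = to_binary(7) + '1'
to_binary(7) = to_binary(3) + '1'
to_binary(3) = to_binary(1) + '1'
to_binary(1) = '1'  (base case)
Concatenating: '1' + '1' + '1' + '1' + '1' + '1' + '1' + '1' + '0' + '0' + '0' + '1' = '111111110001'

111111110001


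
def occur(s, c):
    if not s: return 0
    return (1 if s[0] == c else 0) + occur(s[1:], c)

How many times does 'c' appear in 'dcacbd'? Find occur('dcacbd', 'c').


s[0]='d' != 'c' -> 0
s[0]='c' == 'c' -> 1
s[0]='a' != 'c' -> 0
s[0]='c' == 'c' -> 1
s[0]='b' != 'c' -> 0
s[0]='d' != 'c' -> 0
Sum: 0 + 1 + 0 + 1 + 0 + 0 = 2

2


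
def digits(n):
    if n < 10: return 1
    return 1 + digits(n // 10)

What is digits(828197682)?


digits(828197682) = 1 + digits(82819768)
digits(82819768) = 1 + digits(8281976)
digits(8281976) = 1 + digits(828197)
digits(828197) = 1 + digits(82819)
digits(82819) = 1 + digits(8281)
digits(8281) = 1 + digits(828)
digits(828) = 1 + digits(82)
digits(82) = 1 + digits(8)
digits(8) = 1  (base case: 8 < 10)
Unwinding: 1 + 1 + 1 + 1 + 1 + 1 + 1 + 1 + 1 = 9

9


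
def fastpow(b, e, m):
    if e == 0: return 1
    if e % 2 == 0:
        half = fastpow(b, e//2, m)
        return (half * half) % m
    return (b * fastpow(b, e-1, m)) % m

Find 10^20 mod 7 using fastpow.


fastpow(10, 20, 7): e is even, compute fastpow(10, 10, 7)
  fastpow(10, 10, 7): e is even, compute fastpow(10, 5, 7)
    fastpow(10, 5, 7): e is odd, compute fastpow(10, 4, 7)
      fastpow(10, 4, 7): e is even, compute fastpow(10, 2, 7)
        fastpow(10, 2, 7): e is even, compute fastpow(10, 1, 7)
          fastpow(10, 1, 7): e is odd, compute fastpow(10, 0, 7)
          fastpow(10, 0, 7) = 1
          (10 * 1) % 7 = 3
        half=3, (3*3) % 7 = 2
      half=2, (2*2) % 7 = 4
    (10 * 4) % 7 = 5
  half=5, (5*5) % 7 = 4
half=4, (4*4) % 7 = 2

2


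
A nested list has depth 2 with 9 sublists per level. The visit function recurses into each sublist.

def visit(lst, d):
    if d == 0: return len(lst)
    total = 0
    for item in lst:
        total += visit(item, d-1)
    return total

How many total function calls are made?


At depth 0 (root): 1 call
At depth 1: each of 1 parents calls visit on 9 children = 9 calls
At depth 2: each of 9 parents calls visit on 9 children = 81 calls
Total: 1 + 9 + 81 = 91

91
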